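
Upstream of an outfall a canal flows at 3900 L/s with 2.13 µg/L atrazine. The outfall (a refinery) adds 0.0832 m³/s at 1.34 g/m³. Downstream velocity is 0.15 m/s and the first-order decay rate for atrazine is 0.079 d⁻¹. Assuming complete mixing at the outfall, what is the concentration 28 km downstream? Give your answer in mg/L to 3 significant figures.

0.0254 mg/L

3900 L/s = 3.9 m³/s.
2.13 µg/L = 0.00213 mg/L.
After complete mixing, C₀ = (0.0832·1.34 + 3.9·0.00213) / 3.983 = 0.03008 mg/L.
Travel time t = 2.8e+04 m / 0.15 m/s = 1.867e+05 s = 2.16 d.
C = 0.03008·exp(−0.079·2.16) = 0.03008·0.8431 = 0.02536 mg/L.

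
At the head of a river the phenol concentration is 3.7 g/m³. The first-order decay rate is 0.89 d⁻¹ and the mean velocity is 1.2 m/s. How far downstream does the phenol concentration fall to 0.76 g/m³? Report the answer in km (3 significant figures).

From C = C₀·e^(−kt), t = ln(C₀/C)/k = ln(3.7/0.76)/0.89 = 1.583/0.89 = 1.778 d.
Distance = v·t = 1.2 m/s × 1.537e+05 s = 1.844e+05 m = 184.4 km.

184 km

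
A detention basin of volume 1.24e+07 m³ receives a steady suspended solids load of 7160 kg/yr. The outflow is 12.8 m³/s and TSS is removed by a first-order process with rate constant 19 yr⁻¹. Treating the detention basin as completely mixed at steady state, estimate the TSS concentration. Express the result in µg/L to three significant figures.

11.2 µg/L

Outflow Q = 12.8 m³/s × 3.156e+07 s/yr = 4.039e+08 m³/yr.
Steady-state CSTR mass balance: W = Q·C + k·V·C, so C = W/(Q + kV).
Q + kV = 4.039e+08 + 19·1.24e+07 = 6.395e+08 m³/yr.
C = 7160/6.395e+08 = 1.12e-05 kg/m³ = 0.0112 mg/L = 11.2 µg/L.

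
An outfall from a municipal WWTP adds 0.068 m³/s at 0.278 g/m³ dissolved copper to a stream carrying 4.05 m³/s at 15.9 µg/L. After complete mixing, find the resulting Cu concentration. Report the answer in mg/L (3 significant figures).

0.0202 mg/L

15.9 µg/L = 0.0159 mg/L.
Flow-weighted mixing gives C = (0.068·0.278 + 4.05·0.0159) / (0.068 + 4.05) = 0.0833/4.118 = 0.02023 mg/L.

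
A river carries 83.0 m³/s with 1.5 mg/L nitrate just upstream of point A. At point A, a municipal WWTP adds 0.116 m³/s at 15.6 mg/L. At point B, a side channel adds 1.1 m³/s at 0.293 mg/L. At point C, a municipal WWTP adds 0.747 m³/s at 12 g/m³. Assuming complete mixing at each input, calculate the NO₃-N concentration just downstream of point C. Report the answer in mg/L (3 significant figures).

After input A: C = (83·1.5 + 0.116·15.6) / 83.12 = 1.52 mg/L.
After input B: C = (83.12·1.52 + 1.1·0.293) / 84.22 = 1.504 mg/L.
After input C: C = (84.22·1.504 + 0.747·12) / 84.96 = 1.596 mg/L.

1.60 mg/L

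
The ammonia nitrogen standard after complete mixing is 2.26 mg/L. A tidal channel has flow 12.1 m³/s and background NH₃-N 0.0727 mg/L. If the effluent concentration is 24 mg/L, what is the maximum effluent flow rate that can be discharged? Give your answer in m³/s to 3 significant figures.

1.22 m³/s

Mass balance at complete mixing: C_std·(Q_w + Q_r) = Q_w·C_e + Q_r·C_b.
Rearranging, Q_w = Q_r·(C_std − C_b)/(C_e − C_std) = 12.1·(2.26 − 0.0727) / (24 − 2.26) = 1.217 m³/s.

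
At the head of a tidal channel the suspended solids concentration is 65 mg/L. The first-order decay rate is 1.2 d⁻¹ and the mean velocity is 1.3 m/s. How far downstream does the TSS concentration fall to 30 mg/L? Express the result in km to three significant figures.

From C = C₀·e^(−kt), t = ln(C₀/C)/k = ln(65/30)/1.2 = 0.7732/1.2 = 0.6443 d.
Distance = v·t = 1.3 m/s × 5.567e+04 s = 7.237e+04 m = 72.37 km.

72.4 km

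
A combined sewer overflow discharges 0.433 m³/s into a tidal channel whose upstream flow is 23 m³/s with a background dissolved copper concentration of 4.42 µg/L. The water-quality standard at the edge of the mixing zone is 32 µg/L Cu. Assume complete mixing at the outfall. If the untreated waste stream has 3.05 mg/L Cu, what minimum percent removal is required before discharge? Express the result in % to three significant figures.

50.9 %

4.42 µg/L = 0.00442 mg/L.
32 µg/L = 0.032 mg/L.
Mass balance: 0.032·23.43 = 0.433·Cₑ + 23·0.00442.
Cₑ = (0.7499 − 0.1017) / 0.433 = 1.497 mg/L.
Required removal = 1 − 1.497/3.05 = 50.92 %.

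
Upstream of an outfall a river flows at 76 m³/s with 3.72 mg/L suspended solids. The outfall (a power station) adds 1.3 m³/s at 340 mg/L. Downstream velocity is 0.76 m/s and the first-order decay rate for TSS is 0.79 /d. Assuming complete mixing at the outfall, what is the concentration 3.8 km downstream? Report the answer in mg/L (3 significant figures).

After complete mixing, C₀ = (1.3·340 + 76·3.72) / 77.3 = 9.375 mg/L.
Travel time t = 3800 m / 0.76 m/s = 5000 s = 0.05787 d.
C = 9.375·exp(−0.79·0.05787) = 9.375·0.9553 = 8.956 mg/L.

8.96 mg/L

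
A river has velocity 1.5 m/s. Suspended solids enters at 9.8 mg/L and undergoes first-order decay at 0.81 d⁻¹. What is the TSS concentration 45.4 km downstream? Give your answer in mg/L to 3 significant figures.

Travel time t = 45.4 km / 1.5 m/s = 4.54e+04/1.5 = 3.027e+04 s = 0.3503 d.
First-order decay: C = 9.8·exp(−0.81·0.3503) = 9.8·0.753 = 7.379 mg/L.

7.38 mg/L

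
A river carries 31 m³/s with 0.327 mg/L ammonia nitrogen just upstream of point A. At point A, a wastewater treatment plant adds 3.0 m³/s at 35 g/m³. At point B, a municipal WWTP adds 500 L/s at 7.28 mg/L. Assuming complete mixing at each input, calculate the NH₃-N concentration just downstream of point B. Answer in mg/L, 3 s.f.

3.44 mg/L

After input A: C = (31·0.327 + 3·35) / 34 = 3.386 mg/L.
500 L/s = 0.5 m³/s.
After input B: C = (34·3.386 + 0.5·7.28) / 34.5 = 3.443 mg/L.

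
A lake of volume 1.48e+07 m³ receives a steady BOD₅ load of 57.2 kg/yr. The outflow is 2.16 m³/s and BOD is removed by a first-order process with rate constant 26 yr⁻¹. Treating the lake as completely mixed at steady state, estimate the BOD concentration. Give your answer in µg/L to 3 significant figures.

Outflow Q = 2.16 m³/s × 3.156e+07 s/yr = 6.816e+07 m³/yr.
Steady-state CSTR mass balance: W = Q·C + k·V·C, so C = W/(Q + kV).
Q + kV = 6.816e+07 + 26·1.48e+07 = 4.53e+08 m³/yr.
C = 57.2/4.53e+08 = 1.263e-07 kg/m³ = 0.0001263 mg/L = 0.1263 µg/L.

0.126 µg/L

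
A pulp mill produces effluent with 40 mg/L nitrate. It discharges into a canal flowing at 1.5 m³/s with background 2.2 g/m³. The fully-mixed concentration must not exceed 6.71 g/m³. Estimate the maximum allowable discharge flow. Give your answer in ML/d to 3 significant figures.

Mass balance at complete mixing: C_std·(Q_w + Q_r) = Q_w·C_e + Q_r·C_b.
Rearranging, Q_w = Q_r·(C_std − C_b)/(C_e − C_std) = 1.5·(6.71 − 2.2) / (40 − 6.71) = 0.2032 m³/s.
= 17.56 ML/d.

17.6 ML/d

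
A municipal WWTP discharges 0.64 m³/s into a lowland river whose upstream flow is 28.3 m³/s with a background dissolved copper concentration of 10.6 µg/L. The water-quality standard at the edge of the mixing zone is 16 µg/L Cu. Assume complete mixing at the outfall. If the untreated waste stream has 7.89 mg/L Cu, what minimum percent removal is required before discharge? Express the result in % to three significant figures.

96.8 %

10.6 µg/L = 0.0106 mg/L.
16 µg/L = 0.016 mg/L.
Mass balance: 0.016·28.94 = 0.64·Cₑ + 28.3·0.0106.
Cₑ = (0.463 − 0.3) / 0.64 = 0.2548 mg/L.
Required removal = 1 − 0.2548/7.89 = 96.77 %.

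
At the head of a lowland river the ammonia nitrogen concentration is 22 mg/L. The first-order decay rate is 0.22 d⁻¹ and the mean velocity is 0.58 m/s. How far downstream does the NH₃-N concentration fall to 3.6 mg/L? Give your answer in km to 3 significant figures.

412 km

From C = C₀·e^(−kt), t = ln(C₀/C)/k = ln(22/3.6)/0.22 = 1.81/0.22 = 8.228 d.
Distance = v·t = 0.58 m/s × 7.109e+05 s = 4.123e+05 m = 412.3 km.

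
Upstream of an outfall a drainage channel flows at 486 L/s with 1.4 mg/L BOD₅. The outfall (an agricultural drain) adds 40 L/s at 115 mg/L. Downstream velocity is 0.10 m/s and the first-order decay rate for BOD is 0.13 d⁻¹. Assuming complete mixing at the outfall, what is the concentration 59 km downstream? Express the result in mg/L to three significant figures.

4.13 mg/L

40 L/s = 0.04 m³/s.
486 L/s = 0.486 m³/s.
After complete mixing, C₀ = (0.04·115 + 0.486·1.4) / 0.526 = 10.04 mg/L.
Travel time t = 5.9e+04 m / 0.10 m/s = 5.9e+05 s = 6.829 d.
C = 10.04·exp(−0.13·6.829) = 10.04·0.4116 = 4.132 mg/L.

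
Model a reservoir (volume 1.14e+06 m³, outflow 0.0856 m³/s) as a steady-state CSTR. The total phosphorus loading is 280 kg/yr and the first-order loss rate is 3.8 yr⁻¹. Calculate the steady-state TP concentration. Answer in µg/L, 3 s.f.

Outflow Q = 0.0856 m³/s × 3.156e+07 s/yr = 2.701e+06 m³/yr.
Steady-state CSTR mass balance: W = Q·C + k·V·C, so C = W/(Q + kV).
Q + kV = 2.701e+06 + 3.8·1.14e+06 = 7.033e+06 m³/yr.
C = 280/7.033e+06 = 3.981e-05 kg/m³ = 0.03981 mg/L = 39.81 µg/L.

39.8 µg/L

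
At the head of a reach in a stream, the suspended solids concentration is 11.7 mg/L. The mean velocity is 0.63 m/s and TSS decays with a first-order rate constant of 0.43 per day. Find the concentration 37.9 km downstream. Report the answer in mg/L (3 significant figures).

8.67 mg/L

Travel time t = 37.9 km / 0.63 m/s = 3.79e+04/0.63 = 6.016e+04 s = 0.6963 d.
First-order decay: C = 11.7·exp(−0.43·0.6963) = 11.7·0.7413 = 8.673 mg/L.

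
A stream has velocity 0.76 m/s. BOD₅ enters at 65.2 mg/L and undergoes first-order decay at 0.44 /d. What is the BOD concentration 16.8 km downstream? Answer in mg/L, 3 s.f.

58.3 mg/L

Travel time t = 16.8 km / 0.76 m/s = 1.68e+04/0.76 = 2.211e+04 s = 0.2558 d.
First-order decay: C = 65.2·exp(−0.44·0.2558) = 65.2·0.8935 = 58.26 mg/L.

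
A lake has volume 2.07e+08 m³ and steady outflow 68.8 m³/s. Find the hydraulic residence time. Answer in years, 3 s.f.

0.0953 yr

Q = 68.8 m³/s × 3.156e+07 s/yr = 2.171e+09 m³/yr.
Hydraulic residence time τ = V/Q = 2.07e+08/2.171e+09 = 0.09534 yr.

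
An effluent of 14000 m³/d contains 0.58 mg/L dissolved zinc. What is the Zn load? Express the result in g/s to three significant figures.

0.0940 g/s

14000 m³/d = 0.162 m³/s.
Mass flux = Q·C = 0.162 m³/s × 0.58 g/m³ = 0.09398 g/s.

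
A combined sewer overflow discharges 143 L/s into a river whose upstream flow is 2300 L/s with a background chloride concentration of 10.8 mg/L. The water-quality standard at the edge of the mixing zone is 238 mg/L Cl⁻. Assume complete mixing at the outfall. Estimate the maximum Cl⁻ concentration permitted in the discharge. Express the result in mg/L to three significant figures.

3890 mg/L

143 L/s = 0.143 m³/s.
2300 L/s = 2.3 m³/s.
Mass balance: 238·2.443 = 0.143·Cₑ + 2.3·10.8.
Cₑ = (581.4 − 24.84) / 0.143 = 3892 mg/L.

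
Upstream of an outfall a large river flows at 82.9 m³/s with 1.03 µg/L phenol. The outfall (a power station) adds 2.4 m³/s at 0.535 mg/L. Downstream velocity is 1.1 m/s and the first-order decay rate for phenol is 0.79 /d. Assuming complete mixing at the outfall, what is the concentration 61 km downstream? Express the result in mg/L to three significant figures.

1.03 µg/L = 0.00103 mg/L.
After complete mixing, C₀ = (2.4·0.535 + 82.9·0.00103) / 85.3 = 0.01605 mg/L.
Travel time t = 6.1e+04 m / 1.1 m/s = 5.545e+04 s = 0.6418 d.
C = 0.01605·exp(−0.79·0.6418) = 0.01605·0.6023 = 0.009669 mg/L.

0.00967 mg/L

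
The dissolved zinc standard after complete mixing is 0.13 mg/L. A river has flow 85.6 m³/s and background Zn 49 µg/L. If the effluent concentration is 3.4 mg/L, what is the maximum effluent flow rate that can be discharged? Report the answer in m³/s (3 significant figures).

2.12 m³/s

49 µg/L = 0.049 mg/L.
Mass balance at complete mixing: C_std·(Q_w + Q_r) = Q_w·C_e + Q_r·C_b.
Rearranging, Q_w = Q_r·(C_std − C_b)/(C_e − C_std) = 85.6·(0.13 − 0.049) / (3.4 − 0.13) = 2.12 m³/s.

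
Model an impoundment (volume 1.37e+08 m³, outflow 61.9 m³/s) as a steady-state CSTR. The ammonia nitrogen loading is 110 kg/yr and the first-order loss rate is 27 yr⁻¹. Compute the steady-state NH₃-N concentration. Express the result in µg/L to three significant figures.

0.0195 µg/L

Outflow Q = 61.9 m³/s × 3.156e+07 s/yr = 1.953e+09 m³/yr.
Steady-state CSTR mass balance: W = Q·C + k·V·C, so C = W/(Q + kV).
Q + kV = 1.953e+09 + 27·1.37e+08 = 5.652e+09 m³/yr.
C = 110/5.652e+09 = 1.946e-08 kg/m³ = 1.946e-05 mg/L = 0.01946 µg/L.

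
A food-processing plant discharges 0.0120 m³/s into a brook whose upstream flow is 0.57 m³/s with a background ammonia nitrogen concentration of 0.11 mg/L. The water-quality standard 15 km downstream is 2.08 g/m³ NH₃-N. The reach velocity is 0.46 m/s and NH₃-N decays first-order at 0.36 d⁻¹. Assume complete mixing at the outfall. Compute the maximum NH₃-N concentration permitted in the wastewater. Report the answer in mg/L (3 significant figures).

Travel time to the compliance point: t = 1.5e+04/0.46 = 3.261e+04 s = 0.3774 d; decay factor exp(−0.36·0.3774) = 0.873.
So the concentration just after mixing may be at most 2.08/0.873 = 2.383 mg/L.
Mass balance: 2.383·0.582 = 0.012·Cₑ + 0.57·0.11.
Cₑ = (1.387 − 0.0627) / 0.012 = 110.3 mg/L.

110 mg/L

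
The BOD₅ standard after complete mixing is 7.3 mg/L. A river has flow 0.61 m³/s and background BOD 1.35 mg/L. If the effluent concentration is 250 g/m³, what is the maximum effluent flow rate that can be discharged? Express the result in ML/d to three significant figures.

Mass balance at complete mixing: C_std·(Q_w + Q_r) = Q_w·C_e + Q_r·C_b.
Rearranging, Q_w = Q_r·(C_std − C_b)/(C_e − C_std) = 0.61·(7.3 − 1.35) / (250 − 7.3) = 0.01495 m³/s.
= 1.292 ML/d.

1.29 ML/d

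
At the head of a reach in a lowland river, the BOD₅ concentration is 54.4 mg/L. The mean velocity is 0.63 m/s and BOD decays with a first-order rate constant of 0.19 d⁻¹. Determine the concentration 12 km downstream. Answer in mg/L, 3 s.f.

Travel time t = 12 km / 0.63 m/s = 1.2e+04/0.63 = 1.905e+04 s = 0.2205 d.
First-order decay: C = 54.4·exp(−0.19·0.2205) = 54.4·0.959 = 52.17 mg/L.

52.2 mg/L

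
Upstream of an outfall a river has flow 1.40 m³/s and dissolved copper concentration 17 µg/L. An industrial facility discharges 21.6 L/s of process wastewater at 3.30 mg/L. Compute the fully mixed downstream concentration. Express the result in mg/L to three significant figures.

21.6 L/s = 0.0216 m³/s.
17 µg/L = 0.017 mg/L.
Conservation of mass across the mixing zone: C = (0.0216·3.3 + 1.4·0.017) / (0.0216 + 1.4) = 0.09508/1.422 = 0.06688 mg/L.

0.0669 mg/L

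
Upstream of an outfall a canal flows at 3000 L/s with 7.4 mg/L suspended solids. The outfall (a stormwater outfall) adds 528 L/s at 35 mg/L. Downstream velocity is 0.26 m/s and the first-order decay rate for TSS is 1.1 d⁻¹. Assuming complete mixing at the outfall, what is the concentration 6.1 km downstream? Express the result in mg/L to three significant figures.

528 L/s = 0.528 m³/s.
3000 L/s = 3 m³/s.
After complete mixing, C₀ = (0.528·35 + 3·7.4) / 3.528 = 11.53 mg/L.
Travel time t = 6100 m / 0.26 m/s = 2.346e+04 s = 0.2715 d.
C = 11.53·exp(−1.1·0.2715) = 11.53·0.7418 = 8.553 mg/L.

8.55 mg/L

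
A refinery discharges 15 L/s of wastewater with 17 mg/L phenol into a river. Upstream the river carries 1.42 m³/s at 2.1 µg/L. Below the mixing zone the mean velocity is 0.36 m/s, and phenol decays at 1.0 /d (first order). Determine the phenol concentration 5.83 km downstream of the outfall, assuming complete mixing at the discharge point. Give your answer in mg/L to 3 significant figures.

15 L/s = 0.015 m³/s.
2.1 µg/L = 0.0021 mg/L.
After complete mixing, C₀ = (0.015·17 + 1.42·0.0021) / 1.435 = 0.1798 mg/L.
Travel time t = 5830 m / 0.36 m/s = 1.619e+04 s = 0.1874 d.
C = 0.1798·exp(−1.0·0.1874) = 0.1798·0.8291 = 0.1491 mg/L.

0.149 mg/L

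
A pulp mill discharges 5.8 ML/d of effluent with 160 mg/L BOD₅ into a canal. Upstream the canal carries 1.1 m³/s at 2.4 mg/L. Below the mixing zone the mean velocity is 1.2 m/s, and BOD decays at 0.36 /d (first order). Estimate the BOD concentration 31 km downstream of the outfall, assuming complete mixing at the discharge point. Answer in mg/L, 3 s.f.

10.3 mg/L

5.8 ML/d = 0.06713 m³/s.
After complete mixing, C₀ = (0.06713·160 + 1.1·2.4) / 1.167 = 11.46 mg/L.
Travel time t = 3.1e+04 m / 1.2 m/s = 2.583e+04 s = 0.299 d.
C = 11.46·exp(−0.36·0.299) = 11.46·0.898 = 10.29 mg/L.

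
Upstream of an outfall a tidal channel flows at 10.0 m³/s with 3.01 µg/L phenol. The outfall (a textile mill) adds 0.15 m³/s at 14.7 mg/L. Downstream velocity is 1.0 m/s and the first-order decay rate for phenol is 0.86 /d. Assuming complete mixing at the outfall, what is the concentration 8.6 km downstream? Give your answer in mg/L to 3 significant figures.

0.202 mg/L

3.01 µg/L = 0.00301 mg/L.
After complete mixing, C₀ = (0.15·14.7 + 10·0.00301) / 10.15 = 0.2202 mg/L.
Travel time t = 8600 m / 1.0 m/s = 8600 s = 0.09954 d.
C = 0.2202·exp(−0.86·0.09954) = 0.2202·0.918 = 0.2021 mg/L.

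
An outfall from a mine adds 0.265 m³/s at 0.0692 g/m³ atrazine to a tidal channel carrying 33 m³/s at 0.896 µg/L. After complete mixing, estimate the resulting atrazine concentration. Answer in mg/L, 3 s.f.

0.00144 mg/L

0.896 µg/L = 0.000896 mg/L.
By mass balance at complete mixing, C = (0.265·0.0692 + 33·0.000896) / (0.265 + 33) = 0.04791/33.27 = 0.00144 mg/L.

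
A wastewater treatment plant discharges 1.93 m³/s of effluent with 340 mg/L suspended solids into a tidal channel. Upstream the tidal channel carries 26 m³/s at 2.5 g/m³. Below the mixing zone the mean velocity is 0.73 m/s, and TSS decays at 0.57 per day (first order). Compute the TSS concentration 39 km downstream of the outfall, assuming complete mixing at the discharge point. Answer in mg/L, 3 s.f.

After complete mixing, C₀ = (1.93·340 + 26·2.5) / 27.93 = 25.82 mg/L.
Travel time t = 3.9e+04 m / 0.73 m/s = 5.342e+04 s = 0.6183 d.
C = 25.82·exp(−0.57·0.6183) = 25.82·0.703 = 18.15 mg/L.

18.2 mg/L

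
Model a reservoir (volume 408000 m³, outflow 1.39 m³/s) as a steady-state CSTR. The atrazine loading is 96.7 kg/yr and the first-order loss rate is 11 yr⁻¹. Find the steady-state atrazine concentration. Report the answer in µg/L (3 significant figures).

Outflow Q = 1.39 m³/s × 3.156e+07 s/yr = 4.387e+07 m³/yr.
Steady-state CSTR mass balance: W = Q·C + k·V·C, so C = W/(Q + kV).
Q + kV = 4.387e+07 + 11·408000 = 4.835e+07 m³/yr.
C = 96.7/4.835e+07 = 2e-06 kg/m³ = 0.002 mg/L = 2 µg/L.

2.00 µg/L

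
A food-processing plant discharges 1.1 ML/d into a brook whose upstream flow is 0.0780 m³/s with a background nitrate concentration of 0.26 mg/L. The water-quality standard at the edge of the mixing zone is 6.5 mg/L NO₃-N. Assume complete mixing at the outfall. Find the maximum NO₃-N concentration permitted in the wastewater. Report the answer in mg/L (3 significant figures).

44.7 mg/L

1.1 ML/d = 0.01273 m³/s.
Mass balance: 6.5·0.09073 = 0.01273·Cₑ + 0.078·0.26.
Cₑ = (0.5898 − 0.02028) / 0.01273 = 44.73 mg/L.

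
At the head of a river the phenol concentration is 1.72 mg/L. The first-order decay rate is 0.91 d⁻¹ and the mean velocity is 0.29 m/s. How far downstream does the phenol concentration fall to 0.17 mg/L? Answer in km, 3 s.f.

63.7 km

From C = C₀·e^(−kt), t = ln(C₀/C)/k = ln(1.72/0.17)/0.91 = 2.314/0.91 = 2.543 d.
Distance = v·t = 0.29 m/s × 2.197e+05 s = 6.372e+04 m = 63.72 km.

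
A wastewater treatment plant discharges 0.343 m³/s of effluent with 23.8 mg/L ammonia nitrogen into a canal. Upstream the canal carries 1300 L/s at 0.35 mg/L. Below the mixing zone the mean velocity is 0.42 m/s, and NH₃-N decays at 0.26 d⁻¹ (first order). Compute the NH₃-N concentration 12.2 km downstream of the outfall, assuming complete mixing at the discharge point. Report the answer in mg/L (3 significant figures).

1300 L/s = 1.3 m³/s.
After complete mixing, C₀ = (0.343·23.8 + 1.3·0.35) / 1.643 = 5.246 mg/L.
Travel time t = 1.22e+04 m / 0.42 m/s = 2.905e+04 s = 0.3362 d.
C = 5.246·exp(−0.26·0.3362) = 5.246·0.9163 = 4.806 mg/L.

4.81 mg/L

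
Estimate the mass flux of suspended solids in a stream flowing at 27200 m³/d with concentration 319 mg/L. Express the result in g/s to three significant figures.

100 g/s

27200 m³/d = 0.3148 m³/s.
Mass flux = Q·C = 0.3148 m³/s × 319 g/m³ = 100.4 g/s.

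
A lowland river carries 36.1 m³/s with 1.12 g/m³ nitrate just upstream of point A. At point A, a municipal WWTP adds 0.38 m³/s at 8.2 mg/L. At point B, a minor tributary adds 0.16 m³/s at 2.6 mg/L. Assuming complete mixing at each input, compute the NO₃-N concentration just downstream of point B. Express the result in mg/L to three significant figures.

1.20 mg/L

After input A: C = (36.1·1.12 + 0.38·8.2) / 36.48 = 1.194 mg/L.
After input B: C = (36.48·1.194 + 0.16·2.6) / 36.64 = 1.2 mg/L.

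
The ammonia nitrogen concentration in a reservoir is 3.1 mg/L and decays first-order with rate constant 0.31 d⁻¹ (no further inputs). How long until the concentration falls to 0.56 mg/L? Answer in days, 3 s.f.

t = ln(C₀/C)/k = ln(3.1/0.56)/0.31 = 1.711/0.31 = 5.52 d.

5.52 d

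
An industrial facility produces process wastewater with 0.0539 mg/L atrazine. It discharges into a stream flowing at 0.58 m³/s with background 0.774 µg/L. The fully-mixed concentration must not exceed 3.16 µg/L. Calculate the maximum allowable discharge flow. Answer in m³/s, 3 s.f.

0.0273 m³/s

0.774 µg/L = 0.000774 mg/L.
3.16 µg/L = 0.00316 mg/L.
Mass balance at complete mixing: C_std·(Q_w + Q_r) = Q_w·C_e + Q_r·C_b.
Rearranging, Q_w = Q_r·(C_std − C_b)/(C_e − C_std) = 0.58·(0.00316 − 0.000774) / (0.0539 − 0.00316) = 0.02727 m³/s.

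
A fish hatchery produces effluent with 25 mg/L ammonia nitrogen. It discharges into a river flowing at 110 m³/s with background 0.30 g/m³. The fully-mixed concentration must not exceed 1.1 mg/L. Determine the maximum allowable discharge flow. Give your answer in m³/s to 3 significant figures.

3.68 m³/s

Mass balance at complete mixing: C_std·(Q_w + Q_r) = Q_w·C_e + Q_r·C_b.
Rearranging, Q_w = Q_r·(C_std − C_b)/(C_e − C_std) = 110·(1.1 − 0.3) / (25 − 1.1) = 3.682 m³/s.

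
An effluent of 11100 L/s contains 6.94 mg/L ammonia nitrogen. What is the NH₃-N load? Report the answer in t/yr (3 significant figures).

11100 L/s = 11.1 m³/s.
Mass flux = Q·C = 11.1 m³/s × 6.94 g/m³ = 77.03 g/s.
= 77.03 g/s × 31.56 = 2431 t/yr.

2430 t/yr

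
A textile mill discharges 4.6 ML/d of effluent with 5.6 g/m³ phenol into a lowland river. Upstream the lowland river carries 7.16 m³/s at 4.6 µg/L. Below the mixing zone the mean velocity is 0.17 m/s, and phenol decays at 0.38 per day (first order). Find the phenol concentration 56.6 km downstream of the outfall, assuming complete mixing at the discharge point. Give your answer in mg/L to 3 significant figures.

4.6 ML/d = 0.05324 m³/s.
4.6 µg/L = 0.0046 mg/L.
After complete mixing, C₀ = (0.05324·5.6 + 7.16·0.0046) / 7.213 = 0.0459 mg/L.
Travel time t = 5.66e+04 m / 0.17 m/s = 3.329e+05 s = 3.853 d.
C = 0.0459·exp(−0.38·3.853) = 0.0459·0.2312 = 0.01061 mg/L.

0.0106 mg/L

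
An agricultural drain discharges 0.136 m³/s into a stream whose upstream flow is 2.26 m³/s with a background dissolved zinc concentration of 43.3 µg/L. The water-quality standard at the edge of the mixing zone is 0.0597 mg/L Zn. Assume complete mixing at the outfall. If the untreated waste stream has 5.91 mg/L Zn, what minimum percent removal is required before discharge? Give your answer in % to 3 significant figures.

94.4 %

43.3 µg/L = 0.0433 mg/L.
Mass balance: 0.0597·2.396 = 0.136·Cₑ + 2.26·0.0433.
Cₑ = (0.143 − 0.09786) / 0.136 = 0.3322 mg/L.
Required removal = 1 − 0.3322/5.91 = 94.38 %.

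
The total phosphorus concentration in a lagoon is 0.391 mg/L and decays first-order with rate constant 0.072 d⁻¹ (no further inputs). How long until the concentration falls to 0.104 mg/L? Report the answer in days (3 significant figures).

t = ln(C₀/C)/k = ln(0.391/0.104)/0.072 = 1.324/0.072 = 18.39 d.

18.4 d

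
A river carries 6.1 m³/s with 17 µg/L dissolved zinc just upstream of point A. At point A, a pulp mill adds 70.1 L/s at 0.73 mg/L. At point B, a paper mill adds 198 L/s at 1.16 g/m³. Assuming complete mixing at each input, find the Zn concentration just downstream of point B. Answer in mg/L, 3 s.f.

0.0604 mg/L

17 µg/L = 0.017 mg/L.
70.1 L/s = 0.0701 m³/s.
After input A: C = (6.1·0.017 + 0.0701·0.73) / 6.17 = 0.0251 mg/L.
198 L/s = 0.198 m³/s.
After input B: C = (6.17·0.0251 + 0.198·1.16) / 6.368 = 0.06039 mg/L.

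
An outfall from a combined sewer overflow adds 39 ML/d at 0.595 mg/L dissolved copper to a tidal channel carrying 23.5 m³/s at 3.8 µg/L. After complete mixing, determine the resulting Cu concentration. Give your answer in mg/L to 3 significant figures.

39 ML/d = 0.4514 m³/s.
3.8 µg/L = 0.0038 mg/L.
Conservation of mass across the mixing zone: C = (0.4514·0.595 + 23.5·0.0038) / (0.4514 + 23.5) = 0.3579/23.95 = 0.01494 mg/L.

0.0149 mg/L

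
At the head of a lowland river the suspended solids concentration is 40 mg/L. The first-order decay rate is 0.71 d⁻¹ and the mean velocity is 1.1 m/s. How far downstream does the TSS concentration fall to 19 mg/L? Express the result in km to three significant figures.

From C = C₀·e^(−kt), t = ln(C₀/C)/k = ln(40/19)/0.71 = 0.7444/0.71 = 1.049 d.
Distance = v·t = 1.1 m/s × 9.059e+04 s = 9.965e+04 m = 99.65 km.

99.7 km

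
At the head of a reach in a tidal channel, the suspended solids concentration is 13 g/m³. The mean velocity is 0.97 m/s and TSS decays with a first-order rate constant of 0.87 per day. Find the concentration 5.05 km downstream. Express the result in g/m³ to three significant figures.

12.3 g/m³

Travel time t = 5.05 km / 0.97 m/s = 5050/0.97 = 5206 s = 0.06026 d.
First-order decay: C = 13·exp(−0.87·0.06026) = 13·0.9489 = 12.34 g/m³.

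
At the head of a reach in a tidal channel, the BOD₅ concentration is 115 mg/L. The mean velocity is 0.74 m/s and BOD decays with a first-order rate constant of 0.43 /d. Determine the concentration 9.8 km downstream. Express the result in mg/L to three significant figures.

Travel time t = 9.8 km / 0.74 m/s = 9800/0.74 = 1.324e+04 s = 0.1533 d.
First-order decay: C = 115·exp(−0.43·0.1533) = 115·0.9362 = 107.7 mg/L.

108 mg/L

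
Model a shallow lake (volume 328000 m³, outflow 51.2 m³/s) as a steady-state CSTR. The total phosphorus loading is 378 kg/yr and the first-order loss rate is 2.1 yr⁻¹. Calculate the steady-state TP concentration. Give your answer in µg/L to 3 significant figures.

0.234 µg/L

Outflow Q = 51.2 m³/s × 3.156e+07 s/yr = 1.616e+09 m³/yr.
Steady-state CSTR mass balance: W = Q·C + k·V·C, so C = W/(Q + kV).
Q + kV = 1.616e+09 + 2.1·328000 = 1.616e+09 m³/yr.
C = 378/1.616e+09 = 2.338e-07 kg/m³ = 0.0002338 mg/L = 0.2338 µg/L.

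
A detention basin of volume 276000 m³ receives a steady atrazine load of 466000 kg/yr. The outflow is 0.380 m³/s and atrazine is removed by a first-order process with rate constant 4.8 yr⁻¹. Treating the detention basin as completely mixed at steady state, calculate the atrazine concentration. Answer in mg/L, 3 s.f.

35.0 mg/L

Outflow Q = 0.380 m³/s × 3.156e+07 s/yr = 1.199e+07 m³/yr.
Steady-state CSTR mass balance: W = Q·C + k·V·C, so C = W/(Q + kV).
Q + kV = 1.199e+07 + 4.8·276000 = 1.332e+07 m³/yr.
C = 466000/1.332e+07 = 0.03499 kg/m³ = 34.99 mg/L.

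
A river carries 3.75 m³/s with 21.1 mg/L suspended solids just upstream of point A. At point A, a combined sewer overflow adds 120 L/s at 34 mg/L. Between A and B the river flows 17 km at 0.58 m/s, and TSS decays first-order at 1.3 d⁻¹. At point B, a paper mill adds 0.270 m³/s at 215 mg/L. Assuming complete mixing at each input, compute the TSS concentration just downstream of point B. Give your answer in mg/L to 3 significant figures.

120 L/s = 0.12 m³/s.
After input A: C = (3.75·21.1 + 0.12·34) / 3.87 = 21.5 mg/L.
Over the 17 km reach to input B (t = 2.931e+04 s = 0.3392 d), decay gives C = 21.5·exp(−1.3·0.3392) = 13.83 mg/L.
After input B: C = (3.87·13.83 + 0.27·215) / 4.14 = 26.95 mg/L.

27.0 mg/L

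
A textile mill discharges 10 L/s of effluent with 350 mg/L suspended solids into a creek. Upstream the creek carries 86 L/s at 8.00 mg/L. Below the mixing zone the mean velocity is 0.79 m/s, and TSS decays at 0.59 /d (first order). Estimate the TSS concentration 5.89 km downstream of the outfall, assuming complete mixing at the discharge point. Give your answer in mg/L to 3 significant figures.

41.5 mg/L

10 L/s = 0.01 m³/s.
86 L/s = 0.086 m³/s.
After complete mixing, C₀ = (0.01·350 + 0.086·8) / 0.096 = 43.62 mg/L.
Travel time t = 5890 m / 0.79 m/s = 7456 s = 0.08629 d.
C = 43.62·exp(−0.59·0.08629) = 43.62·0.9504 = 41.46 mg/L.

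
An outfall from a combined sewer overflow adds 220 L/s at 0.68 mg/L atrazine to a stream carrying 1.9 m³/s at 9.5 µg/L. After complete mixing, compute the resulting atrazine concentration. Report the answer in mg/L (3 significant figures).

220 L/s = 0.22 m³/s.
9.5 µg/L = 0.0095 mg/L.
Flow-weighted mixing gives C = (0.22·0.68 + 1.9·0.0095) / (0.22 + 1.9) = 0.1677/2.12 = 0.07908 mg/L.

0.0791 mg/L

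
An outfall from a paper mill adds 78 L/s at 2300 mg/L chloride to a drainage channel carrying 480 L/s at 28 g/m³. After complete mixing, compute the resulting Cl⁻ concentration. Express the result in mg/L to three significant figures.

78 L/s = 0.078 m³/s.
480 L/s = 0.48 m³/s.
Conservation of mass across the mixing zone: C = (0.078·2300 + 0.48·28) / (0.078 + 0.48) = 192.8/0.558 = 345.6 mg/L.

346 mg/L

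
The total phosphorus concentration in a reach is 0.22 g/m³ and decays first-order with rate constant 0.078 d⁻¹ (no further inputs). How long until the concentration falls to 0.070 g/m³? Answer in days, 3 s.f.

14.7 d

t = ln(C₀/C)/k = ln(0.22/0.070)/0.078 = 1.145/0.078 = 14.68 d.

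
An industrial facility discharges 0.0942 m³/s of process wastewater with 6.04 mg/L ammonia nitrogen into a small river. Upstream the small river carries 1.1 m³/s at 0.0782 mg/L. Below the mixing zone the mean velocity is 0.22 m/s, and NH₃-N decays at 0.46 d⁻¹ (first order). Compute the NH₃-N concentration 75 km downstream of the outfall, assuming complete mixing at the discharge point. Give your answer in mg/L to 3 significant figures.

0.0893 mg/L

After complete mixing, C₀ = (0.0942·6.04 + 1.1·0.0782) / 1.194 = 0.5485 mg/L.
Travel time t = 7.5e+04 m / 0.22 m/s = 3.409e+05 s = 3.946 d.
C = 0.5485·exp(−0.46·3.946) = 0.5485·0.1628 = 0.08931 mg/L.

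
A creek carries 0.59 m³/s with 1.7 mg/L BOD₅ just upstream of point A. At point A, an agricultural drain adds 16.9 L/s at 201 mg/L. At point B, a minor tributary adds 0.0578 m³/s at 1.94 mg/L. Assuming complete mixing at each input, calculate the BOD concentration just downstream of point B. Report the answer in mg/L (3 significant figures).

16.9 L/s = 0.0169 m³/s.
After input A: C = (0.59·1.7 + 0.0169·201) / 0.6069 = 7.25 mg/L.
After input B: C = (0.6069·7.25 + 0.0578·1.94) / 0.6647 = 6.788 mg/L.

6.79 mg/L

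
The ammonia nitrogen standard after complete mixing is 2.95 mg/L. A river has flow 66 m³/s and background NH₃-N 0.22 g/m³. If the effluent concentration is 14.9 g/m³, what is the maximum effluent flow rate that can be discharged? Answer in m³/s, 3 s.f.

Mass balance at complete mixing: C_std·(Q_w + Q_r) = Q_w·C_e + Q_r·C_b.
Rearranging, Q_w = Q_r·(C_std − C_b)/(C_e − C_std) = 66·(2.95 − 0.22) / (14.9 − 2.95) = 15.08 m³/s.

15.1 m³/s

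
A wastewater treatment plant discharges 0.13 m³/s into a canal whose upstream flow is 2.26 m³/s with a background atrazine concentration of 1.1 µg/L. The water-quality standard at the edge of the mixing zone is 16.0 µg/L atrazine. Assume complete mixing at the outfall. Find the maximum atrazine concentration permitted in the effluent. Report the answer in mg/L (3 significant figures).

0.275 mg/L

1.1 µg/L = 0.0011 mg/L.
16.0 µg/L = 0.016 mg/L.
Mass balance: 0.016·2.39 = 0.13·Cₑ + 2.26·0.0011.
Cₑ = (0.03824 − 0.002486) / 0.13 = 0.275 mg/L.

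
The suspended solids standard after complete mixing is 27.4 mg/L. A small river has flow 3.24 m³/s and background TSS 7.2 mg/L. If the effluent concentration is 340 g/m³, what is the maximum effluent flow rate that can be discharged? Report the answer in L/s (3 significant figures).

Mass balance at complete mixing: C_std·(Q_w + Q_r) = Q_w·C_e + Q_r·C_b.
Rearranging, Q_w = Q_r·(C_std − C_b)/(C_e − C_std) = 3.24·(27.4 − 7.2) / (340 − 27.4) = 0.2094 m³/s.
= 209.4 L/s.

209 L/s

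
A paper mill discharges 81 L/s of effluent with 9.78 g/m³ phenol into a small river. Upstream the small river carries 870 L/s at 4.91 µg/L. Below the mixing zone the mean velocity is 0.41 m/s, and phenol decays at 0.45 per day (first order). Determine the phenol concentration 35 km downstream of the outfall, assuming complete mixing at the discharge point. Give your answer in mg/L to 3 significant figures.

81 L/s = 0.081 m³/s.
870 L/s = 0.87 m³/s.
4.91 µg/L = 0.00491 mg/L.
After complete mixing, C₀ = (0.081·9.78 + 0.87·0.00491) / 0.951 = 0.8375 mg/L.
Travel time t = 3.5e+04 m / 0.41 m/s = 8.537e+04 s = 0.988 d.
C = 0.8375·exp(−0.45·0.988) = 0.8375·0.6411 = 0.5369 mg/L.

0.537 mg/L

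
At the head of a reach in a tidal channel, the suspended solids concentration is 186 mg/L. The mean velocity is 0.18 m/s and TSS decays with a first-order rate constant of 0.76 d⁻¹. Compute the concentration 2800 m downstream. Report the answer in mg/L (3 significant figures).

Travel time t = 2800 m / 0.18 m/s = 2800/0.18 = 1.556e+04 s = 0.18 d.
First-order decay: C = 186·exp(−0.76·0.18) = 186·0.8721 = 162.2 mg/L.

162 mg/L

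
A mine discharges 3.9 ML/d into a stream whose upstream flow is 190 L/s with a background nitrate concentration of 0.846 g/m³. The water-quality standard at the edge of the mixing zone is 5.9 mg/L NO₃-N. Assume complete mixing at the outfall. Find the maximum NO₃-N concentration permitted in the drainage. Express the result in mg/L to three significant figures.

27.2 mg/L

3.9 ML/d = 0.04514 m³/s.
190 L/s = 0.19 m³/s.
Mass balance: 5.9·0.2351 = 0.04514·Cₑ + 0.19·0.846.
Cₑ = (1.387 − 0.1607) / 0.04514 = 27.17 mg/L.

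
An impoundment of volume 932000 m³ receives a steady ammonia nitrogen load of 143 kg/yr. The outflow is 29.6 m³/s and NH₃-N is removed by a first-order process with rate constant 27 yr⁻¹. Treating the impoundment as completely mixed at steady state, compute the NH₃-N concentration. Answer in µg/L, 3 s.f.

Outflow Q = 29.6 m³/s × 3.156e+07 s/yr = 9.341e+08 m³/yr.
Steady-state CSTR mass balance: W = Q·C + k·V·C, so C = W/(Q + kV).
Q + kV = 9.341e+08 + 27·932000 = 9.593e+08 m³/yr.
C = 143/9.593e+08 = 1.491e-07 kg/m³ = 0.0001491 mg/L = 0.1491 µg/L.

0.149 µg/L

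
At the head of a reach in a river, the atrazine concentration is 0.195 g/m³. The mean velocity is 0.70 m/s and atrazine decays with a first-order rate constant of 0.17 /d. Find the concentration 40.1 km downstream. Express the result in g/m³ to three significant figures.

0.174 g/m³

Travel time t = 40.1 km / 0.70 m/s = 4.01e+04/0.70 = 5.729e+04 s = 0.663 d.
First-order decay: C = 0.195·exp(−0.17·0.663) = 0.195·0.8934 = 0.1742 g/m³.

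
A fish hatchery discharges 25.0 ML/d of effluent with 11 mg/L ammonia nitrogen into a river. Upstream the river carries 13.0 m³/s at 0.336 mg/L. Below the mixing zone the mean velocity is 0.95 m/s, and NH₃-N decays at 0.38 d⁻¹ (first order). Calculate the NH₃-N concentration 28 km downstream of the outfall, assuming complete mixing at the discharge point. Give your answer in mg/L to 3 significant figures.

25.0 ML/d = 0.2894 m³/s.
After complete mixing, C₀ = (0.2894·11 + 13·0.336) / 13.29 = 0.5682 mg/L.
Travel time t = 2.8e+04 m / 0.95 m/s = 2.947e+04 s = 0.3411 d.
C = 0.5682·exp(−0.38·0.3411) = 0.5682·0.8784 = 0.4991 mg/L.

0.499 mg/L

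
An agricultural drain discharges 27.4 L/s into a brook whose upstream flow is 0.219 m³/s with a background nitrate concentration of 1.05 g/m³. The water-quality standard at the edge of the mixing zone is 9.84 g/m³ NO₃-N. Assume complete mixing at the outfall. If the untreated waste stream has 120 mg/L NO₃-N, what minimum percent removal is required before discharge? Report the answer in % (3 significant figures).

27.4 L/s = 0.0274 m³/s.
Mass balance: 9.84·0.2464 = 0.0274·Cₑ + 0.219·1.05.
Cₑ = (2.425 − 0.23) / 0.0274 = 80.1 mg/L.
Required removal = 1 − 80.1/120 = 33.25 %.

33.3 %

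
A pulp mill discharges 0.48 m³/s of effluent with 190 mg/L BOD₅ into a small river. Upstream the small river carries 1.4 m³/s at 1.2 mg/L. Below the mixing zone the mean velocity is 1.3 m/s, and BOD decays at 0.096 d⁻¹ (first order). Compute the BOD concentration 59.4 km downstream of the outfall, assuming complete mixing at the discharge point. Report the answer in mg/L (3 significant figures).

After complete mixing, C₀ = (0.48·190 + 1.4·1.2) / 1.88 = 49.4 mg/L.
Travel time t = 5.94e+04 m / 1.3 m/s = 4.569e+04 s = 0.5288 d.
C = 49.4·exp(−0.096·0.5288) = 49.4·0.9505 = 46.96 mg/L.

47.0 mg/L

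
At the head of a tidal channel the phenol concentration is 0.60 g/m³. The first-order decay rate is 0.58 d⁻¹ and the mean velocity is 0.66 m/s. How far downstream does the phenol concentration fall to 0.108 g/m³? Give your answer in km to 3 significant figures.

From C = C₀·e^(−kt), t = ln(C₀/C)/k = ln(0.60/0.108)/0.58 = 1.715/0.58 = 2.957 d.
Distance = v·t = 0.66 m/s × 2.554e+05 s = 1.686e+05 m = 168.6 km.

169 km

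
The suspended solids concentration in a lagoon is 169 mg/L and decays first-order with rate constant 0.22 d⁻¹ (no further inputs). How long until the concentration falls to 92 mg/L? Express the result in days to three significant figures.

2.76 d

t = ln(C₀/C)/k = ln(169/92)/0.22 = 0.6081/0.22 = 2.764 d.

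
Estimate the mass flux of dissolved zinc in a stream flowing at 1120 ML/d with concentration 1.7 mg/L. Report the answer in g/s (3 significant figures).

22.0 g/s

1120 ML/d = 12.96 m³/s.
Mass flux = Q·C = 12.96 m³/s × 1.7 g/m³ = 22.04 g/s.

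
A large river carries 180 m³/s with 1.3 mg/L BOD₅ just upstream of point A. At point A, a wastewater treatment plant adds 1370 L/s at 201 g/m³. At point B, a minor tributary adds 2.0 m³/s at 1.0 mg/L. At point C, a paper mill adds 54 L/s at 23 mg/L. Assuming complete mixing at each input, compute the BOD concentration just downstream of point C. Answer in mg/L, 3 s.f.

1370 L/s = 1.37 m³/s.
After input A: C = (180·1.3 + 1.37·201) / 181.4 = 2.808 mg/L.
After input B: C = (181.4·2.808 + 2·1) / 183.4 = 2.789 mg/L.
54 L/s = 0.054 m³/s.
After input C: C = (183.4·2.789 + 0.054·23) / 183.4 = 2.795 mg/L.

2.79 mg/L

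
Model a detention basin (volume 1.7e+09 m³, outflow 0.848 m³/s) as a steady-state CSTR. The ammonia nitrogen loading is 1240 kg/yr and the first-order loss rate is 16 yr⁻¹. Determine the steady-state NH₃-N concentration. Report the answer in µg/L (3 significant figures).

0.0455 µg/L

Outflow Q = 0.848 m³/s × 3.156e+07 s/yr = 2.676e+07 m³/yr.
Steady-state CSTR mass balance: W = Q·C + k·V·C, so C = W/(Q + kV).
Q + kV = 2.676e+07 + 16·1.7e+09 = 2.723e+10 m³/yr.
C = 1240/2.723e+10 = 4.554e-08 kg/m³ = 4.554e-05 mg/L = 0.04554 µg/L.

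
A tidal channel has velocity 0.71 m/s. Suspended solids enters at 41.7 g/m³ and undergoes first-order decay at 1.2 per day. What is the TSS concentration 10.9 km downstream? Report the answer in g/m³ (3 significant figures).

33.7 g/m³

Travel time t = 10.9 km / 0.71 m/s = 1.09e+04/0.71 = 1.535e+04 s = 0.1777 d.
First-order decay: C = 41.7·exp(−1.2·0.1777) = 41.7·0.808 = 33.69 g/m³.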